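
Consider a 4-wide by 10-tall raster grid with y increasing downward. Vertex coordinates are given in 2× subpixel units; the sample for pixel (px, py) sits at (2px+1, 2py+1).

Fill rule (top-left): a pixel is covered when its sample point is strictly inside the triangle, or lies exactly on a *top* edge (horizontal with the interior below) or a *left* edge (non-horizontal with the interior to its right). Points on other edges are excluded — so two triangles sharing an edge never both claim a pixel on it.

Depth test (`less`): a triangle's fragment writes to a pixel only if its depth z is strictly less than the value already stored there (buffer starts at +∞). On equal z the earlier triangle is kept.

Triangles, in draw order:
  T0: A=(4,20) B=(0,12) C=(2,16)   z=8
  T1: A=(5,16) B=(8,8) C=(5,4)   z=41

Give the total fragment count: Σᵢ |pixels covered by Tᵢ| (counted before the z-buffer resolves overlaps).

T0:
  degenerate (2·area = 0) — covers nothing
T1:
  2·area = 36  (B↔C swapped to make it positive)
  edge (5, 16)→(5, 4): d=(0,-12) top-left  bias=+0
  edge (5, 4)→(8, 8): d=(3,4) right/bottom  bias=-1
  edge (8, 8)→(5, 16): d=(-3,8) right/bottom  bias=-1
    (2,0)@(5, 1): e=[0,-9,45] → ·  [on edge]
    (2,1)@(5, 3): e=[0,-3,39] → ·  [on edge]
    (2,2)@(5, 5): e=[0,3,33] → #  [on edge]
    (3,2)@(7, 5): e=[24,-5,17] → ·
    (2,3)@(5, 7): e=[0,9,27] → #  [on edge]
    (3,3)@(7, 7): e=[24,1,11] → #
    (2,4)@(5, 9): e=[0,15,21] → #  [on edge]
    (2,5)@(5, 11): e=[0,21,15] → #  [on edge]
    (3,5)@(7, 11): e=[24,13,-1] → ·
    (2,6)@(5, 13): e=[0,27,9] → #  [on edge]
    (3,6)@(7, 13): e=[24,19,-7] → ·
    (2,7)@(5, 15): e=[0,33,3] → #  [on edge]
    (2,8)@(5, 17): e=[0,39,-3] → ·  [on edge]
    (2,9)@(5, 19): e=[0,45,-9] → ·  [on edge]
  covered (8 px):
    · · · ·
    · · · ·
    · · # ·
    · · # #
    · · # #
    · · # ·
    · · # ·
    · · # ·
    · · · ·
    · · · ·

Answer: 8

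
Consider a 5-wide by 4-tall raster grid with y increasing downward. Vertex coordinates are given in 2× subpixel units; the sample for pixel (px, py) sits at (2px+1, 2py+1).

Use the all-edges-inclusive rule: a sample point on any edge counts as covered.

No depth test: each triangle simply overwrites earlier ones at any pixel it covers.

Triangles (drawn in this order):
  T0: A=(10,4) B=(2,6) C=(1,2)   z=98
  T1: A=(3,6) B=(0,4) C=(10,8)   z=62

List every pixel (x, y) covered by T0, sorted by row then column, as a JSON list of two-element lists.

T0:
  2·area = 34
  edge (10, 4)→(2, 6): d=(-8,2) inclusive
  edge (2, 6)→(1, 2): d=(-1,-4) inclusive
  edge (1, 2)→(10, 4): d=(9,2) inclusive
    (1,1)@(3, 3): e=[22,7,5] → █
    (2,1)@(5, 3): e=[18,15,1] → █
    (3,1)@(7, 3): e=[14,23,-3] → ·
    (1,2)@(3, 5): e=[6,5,23] → █
    (3,2)@(7, 5): e=[-2,21,15] → ·
    (1,3)@(3, 7): e=[-10,3,41] → ·
    (2,3)@(5, 7): e=[-14,11,37] → ·
  covered (4 px):
    · · · · ·
    · █ █ · ·
    · █ █ · ·
    · · · · ·
T1:
  2·area = 8
  edge (3, 6)→(0, 4): d=(-3,-2) inclusive
  edge (0, 4)→(10, 8): d=(10,4) inclusive
  edge (10, 8)→(3, 6): d=(-7,-2) inclusive
    (3,3)@(7, 7): e=[5,2,1] → █
    (4,3)@(9, 7): e=[9,-6,5] → ·
  covered (1 px):
    · · · · ·
    · · · · ·
    · · · · ·
    · · · █ ·

Answer: [[1,1],[2,1],[1,2],[2,2]]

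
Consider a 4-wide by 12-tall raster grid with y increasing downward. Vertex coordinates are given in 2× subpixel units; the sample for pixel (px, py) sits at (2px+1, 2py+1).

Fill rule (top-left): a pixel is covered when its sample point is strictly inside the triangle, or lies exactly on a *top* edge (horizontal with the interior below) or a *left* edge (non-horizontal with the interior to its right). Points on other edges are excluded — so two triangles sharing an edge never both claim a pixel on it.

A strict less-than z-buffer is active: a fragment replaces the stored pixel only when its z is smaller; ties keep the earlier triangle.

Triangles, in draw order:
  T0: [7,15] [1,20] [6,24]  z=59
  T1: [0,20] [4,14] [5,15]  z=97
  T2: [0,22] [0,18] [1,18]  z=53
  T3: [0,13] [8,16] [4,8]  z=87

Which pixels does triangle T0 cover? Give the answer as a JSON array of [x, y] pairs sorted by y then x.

T0:
  2·area = 49  (B↔C swapped to make it positive)
  edge (7, 15)→(6, 24): d=(-1,9) right/bottom  bias=-1
  edge (6, 24)→(1, 20): d=(-5,-4) top-left  bias=+0
  edge (1, 20)→(7, 15): d=(6,-5) top-left  bias=+0
    (3,7)@(7, 15): e=[0,49,0] → ·  [on edge]
    (2,8)@(5, 17): e=[16,31,2] → #
    (3,8)@(7, 17): e=[-2,39,12] → ·
    (1,9)@(3, 19): e=[32,13,4] → #
    (3,9)@(7, 19): e=[-4,29,24] → ·
    (1,10)@(3, 21): e=[30,3,16] → #
    (3,10)@(7, 21): e=[-6,19,36] → ·
    (1,11)@(3, 23): e=[28,-7,28] → ·
    (2,11)@(5, 23): e=[10,1,38] → #
    (3,11)@(7, 23): e=[-8,9,48] → ·
  covered (6 px):
    · · · ·
    · · · ·
    · · · ·
    · · · ·
    · · · ·
    · · · ·
    · · · ·
    · · · ·
    · · # ·
    · # # ·
    · # # ·
    · · # ·
T1:
  2·area = 10
  edge (0, 20)→(4, 14): d=(4,-6) top-left  bias=+0
  edge (4, 14)→(5, 15): d=(1,1) right/bottom  bias=-1
  edge (5, 15)→(0, 20): d=(-5,5) right/bottom  bias=-1
    (0,5)@(1, 11): e=[-30,0,40] → ·  [on edge]
    (1,6)@(3, 13): e=[-10,0,20] → ·  [on edge]
    (3,6)@(7, 13): e=[14,-4,0] → ·  [on edge]
    (2,7)@(5, 15): e=[10,0,0] → ·  [on edge]
    (1,8)@(3, 17): e=[6,4,0] → ·  [on edge]
    (3,8)@(7, 17): e=[30,0,-20] → ·  [on edge]
    (0,9)@(1, 19): e=[2,8,0] → ·  [on edge]
  covered (0 px):
    · · · ·
    · · · ·
    · · · ·
    · · · ·
    · · · ·
    · · · ·
    · · · ·
    · · · ·
    · · · ·
    · · · ·
    · · · ·
    · · · ·
T2:
  2·area = 4
  edge (0, 22)→(0, 18): d=(0,-4) top-left  bias=+0
  edge (0, 18)→(1, 18): d=(1,0) top-left  bias=+0
  edge (1, 18)→(0, 22): d=(-1,4) right/bottom  bias=-1
  covered (0 px):
    · · · ·
    · · · ·
    · · · ·
    · · · ·
    · · · ·
    · · · ·
    · · · ·
    · · · ·
    · · · ·
    · · · ·
    · · · ·
    · · · ·
T3:
  2·area = 52  (B↔C swapped to make it positive)
  edge (0, 13)→(4, 8): d=(4,-5) top-left  bias=+0
  edge (4, 8)→(8, 16): d=(4,8) right/bottom  bias=-1
  edge (8, 16)→(0, 13): d=(-8,-3) top-left  bias=+0
    (1,5)@(3, 11): e=[7,20,25] → #
    (2,5)@(5, 11): e=[17,4,31] → #
    (3,5)@(7, 11): e=[27,-12,37] → ·
    (0,6)@(1, 13): e=[5,44,3] → #
    (3,6)@(7, 13): e=[35,-4,21] → ·
    (0,7)@(1, 15): e=[13,52,-13] → ·
    (1,7)@(3, 15): e=[23,36,-7] → ·
    (2,7)@(5, 15): e=[33,20,-1] → ·
    (3,7)@(7, 15): e=[43,4,5] → #
    (3,8)@(7, 17): e=[51,12,-11] → ·
  covered (6 px):
    · · · ·
    · · · ·
    · · · ·
    · · · ·
    · · · ·
    · # # ·
    # # # ·
    · · · #
    · · · ·
    · · · ·
    · · · ·
    · · · ·

Result: [[2,8],[1,9],[2,9],[1,10],[2,10],[2,11]]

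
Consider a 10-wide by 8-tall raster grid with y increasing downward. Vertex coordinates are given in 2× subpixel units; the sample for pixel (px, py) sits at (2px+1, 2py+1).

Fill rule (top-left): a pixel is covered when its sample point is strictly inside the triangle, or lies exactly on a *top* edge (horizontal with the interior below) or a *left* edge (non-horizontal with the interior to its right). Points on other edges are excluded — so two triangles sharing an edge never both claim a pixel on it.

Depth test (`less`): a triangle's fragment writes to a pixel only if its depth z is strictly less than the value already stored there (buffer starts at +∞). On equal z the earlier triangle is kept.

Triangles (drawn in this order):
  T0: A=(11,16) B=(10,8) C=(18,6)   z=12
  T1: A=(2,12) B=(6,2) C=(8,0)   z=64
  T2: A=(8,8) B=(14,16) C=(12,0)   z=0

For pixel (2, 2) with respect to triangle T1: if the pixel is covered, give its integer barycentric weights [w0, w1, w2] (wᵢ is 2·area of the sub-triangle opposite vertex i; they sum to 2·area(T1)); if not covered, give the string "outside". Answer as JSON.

T0:
  2·area = 66
  edge (11, 16)→(10, 8): d=(-1,-8) top-left  bias=+0
  edge (10, 8)→(18, 6): d=(8,-2) top-left  bias=+0
  edge (18, 6)→(11, 16): d=(-7,10) right/bottom  bias=-1
    (7,3)@(15, 7): e=[41,2,23] → #
    (8,3)@(17, 7): e=[57,6,3] → #
    (9,3)@(19, 7): e=[73,10,-17] → ·
    (5,4)@(11, 9): e=[7,10,49] → #
    (6,4)@(13, 9): e=[23,14,29] → #
    (8,4)@(17, 9): e=[55,22,-11] → ·
    (5,5)@(11, 11): e=[5,26,35] → #
    (7,5)@(15, 11): e=[37,34,-5] → ·
    (5,6)@(11, 13): e=[3,42,21] → #
    (7,6)@(15, 13): e=[35,50,-19] → ·
    (5,7)@(11, 15): e=[1,58,7] → #
    (6,7)@(13, 15): e=[17,62,-13] → ·
  covered (10 px):
    · · · · · · · · · ·
    · · · · · · · · · ·
    · · · · · · · · · ·
    · · · · · · · # # ·
    · · · · · # # # · ·
    · · · · · # # · · ·
    · · · · · # # · · ·
    · · · · · # · · · ·
T1:
  2·area = 12
  edge (2, 12)→(6, 2): d=(4,-10) top-left  bias=+0
  edge (6, 2)→(8, 0): d=(2,-2) top-left  bias=+0
  edge (8, 0)→(2, 12): d=(-6,12) right/bottom  bias=-1
    (3,0)@(7, 1): e=[6,0,6] → #  [on edge]
    (4,0)@(9, 1): e=[26,4,-18] → ·
    (2,1)@(5, 3): e=[-6,0,18] → ·  [on edge]
    (3,1)@(7, 3): e=[14,4,-6] → ·
    (1,2)@(3, 5): e=[-18,0,30] → ·  [on edge]
    (2,2)@(5, 5): e=[2,4,6] → #
    (3,2)@(7, 5): e=[22,8,-18] → ·
    (0,3)@(1, 7): e=[-30,0,42] → ·  [on edge]
    (2,3)@(5, 7): e=[10,8,-6] → ·
  covered (2 px):
    · · · # · · · · · ·
    · · · · · · · · · ·
    · · # · · · · · · ·
    · · · · · · · · · ·
    · · · · · · · · · ·
    · · · · · · · · · ·
    · · · · · · · · · ·
    · · · · · · · · · ·
T2:
  2·area = 80  (B↔C swapped to make it positive)
  edge (8, 8)→(12, 0): d=(4,-8) top-left  bias=+0
  edge (12, 0)→(14, 16): d=(2,16) right/bottom  bias=-1
  edge (14, 16)→(8, 8): d=(-6,-8) top-left  bias=+0
    (5,1)@(11, 3): e=[4,22,54] → #
    (6,1)@(13, 3): e=[20,-10,70] → ·
    (5,2)@(11, 5): e=[12,26,42] → #
    (6,2)@(13, 5): e=[28,-6,58] → ·
    (4,3)@(9, 7): e=[4,62,14] → #
    (6,3)@(13, 7): e=[36,-2,46] → ·
    (4,4)@(9, 9): e=[12,66,2] → #
    (6,4)@(13, 9): e=[44,2,34] → #
    (7,4)@(15, 9): e=[60,-30,50] → ·
    (4,5)@(9, 11): e=[20,70,-10] → ·
    (5,5)@(11, 11): e=[36,38,6] → #
    (7,5)@(15, 11): e=[68,-26,38] → ·
  covered (10 px):
    · · · · · · · · · ·
    · · · · · # · · · ·
    · · · · · # · · · ·
    · · · · # # · · · ·
    · · · · # # # · · ·
    · · · · · # # · · ·
    · · · · · · # · · ·
    · · · · · · · · · ·

Final: [4,6,2]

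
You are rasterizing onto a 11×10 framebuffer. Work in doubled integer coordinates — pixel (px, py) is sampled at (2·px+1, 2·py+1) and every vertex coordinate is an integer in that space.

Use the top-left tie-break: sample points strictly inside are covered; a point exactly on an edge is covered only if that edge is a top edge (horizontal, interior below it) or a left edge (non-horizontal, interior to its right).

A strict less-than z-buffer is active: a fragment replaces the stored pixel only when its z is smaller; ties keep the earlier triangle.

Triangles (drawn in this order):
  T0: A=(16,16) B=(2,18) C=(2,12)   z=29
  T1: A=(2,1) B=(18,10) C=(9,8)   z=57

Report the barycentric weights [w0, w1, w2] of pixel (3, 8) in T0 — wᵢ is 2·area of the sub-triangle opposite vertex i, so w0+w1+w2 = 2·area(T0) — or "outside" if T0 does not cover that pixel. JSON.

T0:
  2·area = 84
  edge (16, 16)→(2, 18): d=(-14,2) right/bottom  bias=-1
  edge (2, 18)→(2, 12): d=(0,-6) top-left  bias=+0
  edge (2, 12)→(16, 16): d=(14,4) right/bottom  bias=-1
    (1,6)@(3, 13): e=[68,6,10] → X
    (2,6)@(5, 13): e=[64,18,2] → X
    (3,6)@(7, 13): e=[60,30,-6] → .
    (1,7)@(3, 15): e=[40,6,38] → X
    (3,7)@(7, 15): e=[32,30,22] → X
    (4,7)@(9, 15): e=[28,42,14] → X
    (5,7)@(11, 15): e=[24,54,6] → X
    (6,7)@(13, 15): e=[20,66,-2] → .
    (1,8)@(3, 17): e=[12,6,66] → X
    (4,8)@(9, 17): e=[0,42,42] → .  [on edge]
    (5,8)@(11, 17): e=[-4,54,34] → .
    (1,9)@(3, 19): e=[-16,6,94] → .
  covered (10 px):
    . . . . . . . . . . .
    . . . . . . . . . . .
    . . . . . . . . . . .
    . . . . . . . . . . .
    . . . . . . . . . . .
    . . . . . . . . . . .
    . X X . . . . . . . .
    . X X X X X . . . . .
    . X X X . . . . . . .
    . . . . . . . . . . .
T1:
  2·area = 49
  edge (2, 1)→(18, 10): d=(16,9) right/bottom  bias=-1
  edge (18, 10)→(9, 8): d=(-9,-2) top-left  bias=+0
  edge (9, 8)→(2, 1): d=(-7,-7) top-left  bias=+0
    (2,1)@(5, 3): e=[5,37,7] → X
    (3,1)@(7, 3): e=[-13,41,21] → .
    (2,2)@(5, 5): e=[37,19,-7] → .
    (3,2)@(7, 5): e=[19,23,7] → X
    (4,2)@(9, 5): e=[1,27,21] → X
    (5,2)@(11, 5): e=[-17,31,35] → .
    (3,3)@(7, 7): e=[51,5,-7] → .
    (4,3)@(9, 7): e=[33,9,7] → X
    (5,3)@(11, 7): e=[15,13,21] → X
    (6,3)@(13, 7): e=[-3,17,35] → .
    (4,4)@(9, 9): e=[65,-9,-7] → .
    (5,4)@(11, 9): e=[47,-5,7] → .
  covered (6 px):
    . . . . . . . . . . .
    . . X . . . . . . . .
    . . . X X . . . . . .
    . . . . X X . . . . .
    . . . . . . . X . . .
    . . . . . . . . . . .
    . . . . . . . . . . .
    . . . . . . . . . . .
    . . . . . . . . . . .
    . . . . . . . . . . .

Result: [30,50,4]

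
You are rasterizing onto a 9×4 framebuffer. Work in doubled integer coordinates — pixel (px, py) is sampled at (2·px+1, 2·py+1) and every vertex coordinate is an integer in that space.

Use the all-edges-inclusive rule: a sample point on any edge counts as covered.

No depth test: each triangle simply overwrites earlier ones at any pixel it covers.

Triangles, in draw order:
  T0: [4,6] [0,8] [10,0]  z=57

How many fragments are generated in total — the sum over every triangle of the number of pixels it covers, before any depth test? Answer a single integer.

T0:
  2·area = 12
  edge (4, 6)→(0, 8): d=(-4,2) inclusive
  edge (0, 8)→(10, 0): d=(10,-8) inclusive
  edge (10, 0)→(4, 6): d=(-6,6) inclusive
    (4,0)@(9, 1): e=[10,2,0] → #  [on edge]
    (5,0)@(11, 1): e=[6,18,-12] → ·
    (3,1)@(7, 3): e=[6,6,0] → #  [on edge]
    (4,1)@(9, 3): e=[2,22,-12] → ·
    (2,2)@(5, 5): e=[2,10,0] → #  [on edge]
    (3,2)@(7, 5): e=[-2,26,-12] → ·
    (1,3)@(3, 7): e=[-2,14,0] → ·  [on edge]
    (2,3)@(5, 7): e=[-6,30,-12] → ·
  covered (3 px):
    · · · · # · · · ·
    · · · # · · · · ·
    · · # · · · · · ·
    · · · · · · · · ·

Final: 3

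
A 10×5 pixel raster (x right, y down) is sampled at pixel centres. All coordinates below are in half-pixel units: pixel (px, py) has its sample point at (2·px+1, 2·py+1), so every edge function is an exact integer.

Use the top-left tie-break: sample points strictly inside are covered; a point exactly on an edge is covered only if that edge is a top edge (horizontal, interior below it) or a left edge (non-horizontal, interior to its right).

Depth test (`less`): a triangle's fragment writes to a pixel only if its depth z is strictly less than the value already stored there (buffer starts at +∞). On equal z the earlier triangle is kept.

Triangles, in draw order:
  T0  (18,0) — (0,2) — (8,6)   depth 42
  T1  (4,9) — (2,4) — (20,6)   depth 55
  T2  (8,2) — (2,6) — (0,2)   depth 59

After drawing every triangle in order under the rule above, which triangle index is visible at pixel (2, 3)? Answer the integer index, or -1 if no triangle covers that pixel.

T0:
  2·area = 88  (B↔C swapped to make it positive)
  edge (18, 0)→(8, 6): d=(-10,6) right/bottom  bias=-1
  edge (8, 6)→(0, 2): d=(-8,-4) top-left  bias=+0
  edge (0, 2)→(18, 0): d=(18,-2) top-left  bias=+0
    (4,0)@(9, 1): e=[44,44,0] → X  [on edge]
    (5,0)@(11, 1): e=[32,52,4] → X
    (6,0)@(13, 1): e=[20,60,8] → X
    (7,0)@(15, 1): e=[8,68,12] → X
    (8,0)@(17, 1): e=[-4,76,16] → .
    (1,1)@(3, 3): e=[60,4,24] → X
    (2,1)@(5, 3): e=[48,12,28] → X
    (3,1)@(7, 3): e=[36,20,32] → X
    (6,1)@(13, 3): e=[0,44,44] → .  [on edge]
    (7,1)@(15, 3): e=[-12,52,48] → .
    (1,2)@(3, 5): e=[40,-12,60] → .
    (2,2)@(5, 5): e=[28,-4,64] → .
    (1,4)@(3, 9): e=[0,-44,132] → .  [on edge]
  covered (11 px):
    . . . . X X X X . .
    . X X X X X . . . .
    . . . X X . . . . .
    . . . . . . . . . .
    . . . . . . . . . .
T1:
  2·area = 86
  edge (4, 9)→(2, 4): d=(-2,-5) top-left  bias=+0
  edge (2, 4)→(20, 6): d=(18,2) right/bottom  bias=-1
  edge (20, 6)→(4, 9): d=(-16,3) right/bottom  bias=-1
    (1,2)@(3, 5): e=[3,16,67] → X
    (2,2)@(5, 5): e=[13,12,61] → X
    (3,2)@(7, 5): e=[23,8,55] → X
    (4,2)@(9, 5): e=[33,4,49] → X
    (5,2)@(11, 5): e=[43,0,43] → .  [on edge]
    (1,3)@(3, 7): e=[-1,52,35] → .
    (2,3)@(5, 7): e=[9,48,29] → X
    (5,3)@(11, 7): e=[39,36,11] → X
    (6,3)@(13, 7): e=[49,32,5] → X
    (7,3)@(15, 7): e=[59,28,-1] → .
    (2,4)@(5, 9): e=[5,84,-3] → .
    (3,4)@(7, 9): e=[15,80,-9] → .
  covered (9 px):
    . . . . . . . . . .
    . . . . . . . . . .
    . X X X X . . . . .
    . . X X X X X . . .
    . . . . . . . . . .
T2:
  2·area = 32
  edge (8, 2)→(2, 6): d=(-6,4) right/bottom  bias=-1
  edge (2, 6)→(0, 2): d=(-2,-4) top-left  bias=+0
  edge (0, 2)→(8, 2): d=(8,0) top-left  bias=+0
    (0,1)@(1, 3): e=[22,2,8] → X
    (1,1)@(3, 3): e=[14,10,8] → X
    (2,1)@(5, 3): e=[6,18,8] → X
    (3,1)@(7, 3): e=[-2,26,8] → .
    (0,2)@(1, 5): e=[10,-2,24] → .
    (1,2)@(3, 5): e=[2,6,24] → X
    (2,2)@(5, 5): e=[-6,14,24] → .
    (1,3)@(3, 7): e=[-10,2,40] → .
  covered (4 px):
    . . . . . . . . . .
    X X X . . . . . . .
    . X . . . . . . . .
    . . . . . . . . . .
    . . . . . . . . . .

Z-buffer (winner per pixel, '.' = empty):
  . . . . 0 0 0 0 . .
  2 0 0 0 0 0 . . . .
  . 1 1 0 0 . . . . .
  . . 1 1 1 1 1 . . .
  . . . . . . . . . .

Final: 1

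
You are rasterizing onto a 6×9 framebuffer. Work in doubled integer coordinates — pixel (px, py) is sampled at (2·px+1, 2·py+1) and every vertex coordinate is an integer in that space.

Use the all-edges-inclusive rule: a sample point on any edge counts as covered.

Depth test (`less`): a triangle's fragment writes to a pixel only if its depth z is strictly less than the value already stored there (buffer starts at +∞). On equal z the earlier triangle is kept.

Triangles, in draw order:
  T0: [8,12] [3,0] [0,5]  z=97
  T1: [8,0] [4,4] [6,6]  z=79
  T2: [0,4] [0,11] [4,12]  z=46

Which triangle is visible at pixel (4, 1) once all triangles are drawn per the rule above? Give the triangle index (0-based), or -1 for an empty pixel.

T0:
  2·area = 61  (B↔C swapped to make it positive)
  edge (8, 12)→(0, 5): d=(-8,-7) inclusive
  edge (0, 5)→(3, 0): d=(3,-5) inclusive
  edge (3, 0)→(8, 12): d=(5,12) inclusive
    (1,0)@(3, 1): e=[53,3,5] → X
    (2,0)@(5, 1): e=[67,13,-19] → .
    (1,1)@(3, 3): e=[37,9,15] → X
    (2,1)@(5, 3): e=[51,19,-9] → .
    (0,2)@(1, 5): e=[7,5,49] → X
    (2,2)@(5, 5): e=[35,25,1] → X
    (3,2)@(7, 5): e=[49,35,-23] → .
    (0,3)@(1, 7): e=[-9,11,59] → .
    (1,3)@(3, 7): e=[5,21,35] → X
    (3,3)@(7, 7): e=[33,41,-13] → .
    (1,4)@(3, 9): e=[-11,27,45] → .
    (2,4)@(5, 9): e=[3,37,21] → X
  covered (9 px):
    . X . . . .
    . X . . . .
    X X X . . .
    . X X . . .
    . . X . . .
    . . . X . .
    . . . . . .
    . . . . . .
    . . . . . .
T1:
  2·area = 16  (B↔C swapped to make it positive)
  edge (8, 0)→(6, 6): d=(-2,6) inclusive
  edge (6, 6)→(4, 4): d=(-2,-2) inclusive
  edge (4, 4)→(8, 0): d=(4,-4) inclusive
    (0,0)@(1, 1): e=[40,0,-24] → .  [on edge]
    (3,0)@(7, 1): e=[4,12,0] → X  [on edge]
    (4,0)@(9, 1): e=[-8,16,8] → .
    (1,1)@(3, 3): e=[24,0,-8] → .  [on edge]
    (2,1)@(5, 3): e=[12,4,0] → X  [on edge]
    (3,1)@(7, 3): e=[0,8,8] → X  [on edge]
    (4,1)@(9, 3): e=[-12,12,16] → .
    (1,2)@(3, 5): e=[20,-4,0] → .  [on edge]
    (2,2)@(5, 5): e=[8,0,8] → X  [on edge]
    (3,2)@(7, 5): e=[-4,4,16] → .
    (0,3)@(1, 7): e=[28,-12,0] → .  [on edge]
    (2,3)@(5, 7): e=[4,-4,16] → .
    (3,3)@(7, 7): e=[-8,0,24] → .  [on edge]
    (2,4)@(5, 9): e=[0,-8,24] → .  [on edge]
    (4,4)@(9, 9): e=[-24,0,40] → .  [on edge]
    (5,5)@(11, 11): e=[-40,0,56] → .  [on edge]
    (1,7)@(3, 15): e=[0,-24,40] → .  [on edge]
  covered (4 px):
    . . . X . .
    . . X X . .
    . . X . . .
    . . . . . .
    . . . . . .
    . . . . . .
    . . . . . .
    . . . . . .
    . . . . . .
T2:
  2·area = 28  (B↔C swapped to make it positive)
  edge (0, 4)→(4, 12): d=(4,8) inclusive
  edge (4, 12)→(0, 11): d=(-4,-1) inclusive
  edge (0, 11)→(0, 4): d=(0,-7) inclusive
    (0,3)@(1, 7): e=[4,17,7] → X
    (1,3)@(3, 7): e=[-12,19,21] → .
    (0,4)@(1, 9): e=[12,9,7] → X
    (1,4)@(3, 9): e=[-4,11,21] → .
    (0,5)@(1, 11): e=[20,1,7] → X
    (1,5)@(3, 11): e=[4,3,21] → X
    (2,5)@(5, 11): e=[-12,5,35] → .
    (0,6)@(1, 13): e=[28,-7,7] → .
    (1,6)@(3, 13): e=[12,-5,21] → .
  covered (4 px):
    . . . . . .
    . . . . . .
    . . . . . .
    X . . . . .
    X . . . . .
    X X . . . .
    . . . . . .
    . . . . . .
    . . . . . .

Z-buffer (winner per pixel, '.' = empty):
  . 0 . 1 . .
  . 0 1 1 . .
  0 0 1 . . .
  2 0 0 . . .
  2 . 0 . . .
  2 2 . 0 . .
  . . . . . .
  . . . . . .
  . . . . . .

Result: -1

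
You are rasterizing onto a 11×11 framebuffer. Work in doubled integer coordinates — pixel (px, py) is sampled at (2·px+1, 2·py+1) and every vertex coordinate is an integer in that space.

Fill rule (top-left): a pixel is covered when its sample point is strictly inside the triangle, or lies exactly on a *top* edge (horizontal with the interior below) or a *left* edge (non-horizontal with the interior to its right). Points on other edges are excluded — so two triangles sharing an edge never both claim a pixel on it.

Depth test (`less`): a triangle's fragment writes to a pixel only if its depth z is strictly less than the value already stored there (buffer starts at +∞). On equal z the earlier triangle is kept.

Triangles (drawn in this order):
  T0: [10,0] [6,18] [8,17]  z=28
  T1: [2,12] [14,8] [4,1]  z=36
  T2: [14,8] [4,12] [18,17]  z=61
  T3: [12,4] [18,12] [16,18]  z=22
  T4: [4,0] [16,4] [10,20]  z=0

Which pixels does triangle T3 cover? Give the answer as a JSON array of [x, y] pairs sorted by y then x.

T0:
  2·area = 32  (B↔C swapped to make it positive)
  edge (10, 0)→(8, 17): d=(-2,17) right/bottom  bias=-1
  edge (8, 17)→(6, 18): d=(-2,1) right/bottom  bias=-1
  edge (6, 18)→(10, 0): d=(4,-18) top-left  bias=+0
    (4,2)@(9, 5): e=[7,23,2] → #
    (5,2)@(11, 5): e=[-27,21,38] → ·
    (4,3)@(9, 7): e=[3,19,10] → #
    (5,3)@(11, 7): e=[-31,17,46] → ·
    (4,4)@(9, 9): e=[-1,15,18] → ·
    (3,7)@(7, 15): e=[21,5,6] → #
    (4,7)@(9, 15): e=[-13,3,42] → ·
    (3,8)@(7, 17): e=[17,1,14] → #
    (4,8)@(9, 17): e=[-17,-1,50] → ·
    (3,9)@(7, 19): e=[13,-3,22] → ·
  covered (4 px):
    · · · · · · · · · · ·
    · · · · · · · · · · ·
    · · · · # · · · · · ·
    · · · · # · · · · · ·
    · · · · · · · · · · ·
    · · · · · · · · · · ·
    · · · · · · · · · · ·
    · · · # · · · · · · ·
    · · · # · · · · · · ·
    · · · · · · · · · · ·
    · · · · · · · · · · ·
T1:
  2·area = 124  (B↔C swapped to make it positive)
  edge (2, 12)→(4, 1): d=(2,-11) top-left  bias=+0
  edge (4, 1)→(14, 8): d=(10,7) right/bottom  bias=-1
  edge (14, 8)→(2, 12): d=(-12,4) right/bottom  bias=-1
    (2,1)@(5, 3): e=[15,13,96] → #
    (3,1)@(7, 3): e=[37,-1,88] → ·
    (2,2)@(5, 5): e=[19,33,72] → #
    (3,2)@(7, 5): e=[41,19,64] → #
    (4,2)@(9, 5): e=[63,5,56] → #
    (5,2)@(11, 5): e=[85,-9,48] → ·
    (1,3)@(3, 7): e=[1,67,56] → #
    (5,3)@(11, 7): e=[89,11,24] → #
    (6,3)@(13, 7): e=[111,-3,16] → ·
    (8,3)@(17, 7): e=[155,-31,0] → ·  [on edge]
    (1,4)@(3, 9): e=[5,87,32] → #
    (5,4)@(11, 9): e=[93,31,0] → ·  [on edge]
    (2,5)@(5, 11): e=[31,93,0] → ·  [on edge]
  covered (14 px):
    · · · · · · · · · · ·
    · · # · · · · · · · ·
    · · # # # · · · · · ·
    · # # # # # · · · · ·
    · # # # # · · · · · ·
    · # · · · · · · · · ·
    · · · · · · · · · · ·
    · · · · · · · · · · ·
    · · · · · · · · · · ·
    · · · · · · · · · · ·
    · · · · · · · · · · ·
T2:
  2·area = 106  (B↔C swapped to make it positive)
  edge (14, 8)→(18, 17): d=(4,9) right/bottom  bias=-1
  edge (18, 17)→(4, 12): d=(-14,-5) top-left  bias=+0
  edge (4, 12)→(14, 8): d=(10,-4) top-left  bias=+0
    (6,4)@(13, 9): e=[13,87,6] → #
    (7,4)@(15, 9): e=[-5,97,14] → ·
    (3,5)@(7, 11): e=[75,29,2] → #
    (4,5)@(9, 11): e=[57,39,10] → #
    (5,5)@(11, 11): e=[39,49,18] → #
    (7,5)@(15, 11): e=[3,69,34] → #
    (8,5)@(17, 11): e=[-15,79,42] → ·
    (3,6)@(7, 13): e=[83,1,22] → #
    (8,6)@(17, 13): e=[-7,51,62] → ·
    (3,7)@(7, 15): e=[91,-27,42] → ·
    (4,7)@(9, 15): e=[73,-17,50] → ·
    (5,7)@(11, 15): e=[55,-7,58] → ·
  covered (14 px):
    · · · · · · · · · · ·
    · · · · · · · · · · ·
    · · · · · · · · · · ·
    · · · · · · · · · · ·
    · · · · · · # · · · ·
    · · · # # # # # · · ·
    · · · # # # # # · · ·
    · · · · · · # # # · ·
    · · · · · · · · · · ·
    · · · · · · · · · · ·
    · · · · · · · · · · ·
T3:
  2·area = 52
  edge (12, 4)→(18, 12): d=(6,8) right/bottom  bias=-1
  edge (18, 12)→(16, 18): d=(-2,6) right/bottom  bias=-1
  edge (16, 18)→(12, 4): d=(-4,-14) top-left  bias=+0
    (10,1)@(21, 3): e=[-78,0,130] → ·  [on edge]
    (6,3)@(13, 7): e=[10,40,2] → #
    (7,3)@(15, 7): e=[-6,28,30] → ·
    (6,4)@(13, 9): e=[22,36,-6] → ·
    (7,4)@(15, 9): e=[6,24,22] → #
    (8,4)@(17, 9): e=[-10,12,50] → ·
    (9,4)@(19, 9): e=[-26,0,78] → ·  [on edge]
    (7,5)@(15, 11): e=[18,20,14] → #
    (8,5)@(17, 11): e=[2,8,42] → #
    (9,5)@(19, 11): e=[-14,-4,70] → ·
    (7,6)@(15, 13): e=[30,16,6] → #
    (9,6)@(19, 13): e=[-2,-8,62] → ·
    (8,7)@(17, 15): e=[26,0,26] → ·  [on edge]
    (7,10)@(15, 21): e=[78,0,-26] → ·  [on edge]
  covered (6 px):
    · · · · · · · · · · ·
    · · · · · · · · · · ·
    · · · · · · · · · · ·
    · · · · · · # · · · ·
    · · · · · · · # · · ·
    · · · · · · · # # · ·
    · · · · · · · # # · ·
    · · · · · · · · · · ·
    · · · · · · · · · · ·
    · · · · · · · · · · ·
    · · · · · · · · · · ·
T4:
  2·area = 216
  edge (4, 0)→(16, 4): d=(12,4) right/bottom  bias=-1
  edge (16, 4)→(10, 20): d=(-6,16) right/bottom  bias=-1
  edge (10, 20)→(4, 0): d=(-6,-20) top-left  bias=+0
    (2,0)@(5, 1): e=[8,194,14] → #
    (3,0)@(7, 1): e=[0,162,54] → ·  [on edge]
    (2,1)@(5, 3): e=[32,182,2] → #
    (3,1)@(7, 3): e=[24,150,42] → #
    (4,1)@(9, 3): e=[16,118,82] → #
    (5,1)@(11, 3): e=[8,86,122] → #
    (6,1)@(13, 3): e=[0,54,162] → ·  [on edge]
    (2,2)@(5, 5): e=[56,170,-10] → ·
    (3,2)@(7, 5): e=[48,138,30] → #
    (6,2)@(13, 5): e=[24,42,150] → #
    (7,2)@(15, 5): e=[16,10,190] → #
    (8,2)@(17, 5): e=[8,-22,230] → ·
    (9,2)@(19, 5): e=[0,-54,270] → ·  [on edge]
  covered (26 px):
    · · # · · · · · · · ·
    · · # # # # · · · · ·
    · · · # # # # # · · ·
    · · · # # # # · · · ·
    · · · # # # # · · · ·
    · · · · # # # · · · ·
    · · · · # # · · · · ·
    · · · · # # · · · · ·
    · · · · · # · · · · ·
    · · · · · · · · · · ·
    · · · · · · · · · · ·

Answer: [[6,3],[7,4],[7,5],[8,5],[7,6],[8,6]]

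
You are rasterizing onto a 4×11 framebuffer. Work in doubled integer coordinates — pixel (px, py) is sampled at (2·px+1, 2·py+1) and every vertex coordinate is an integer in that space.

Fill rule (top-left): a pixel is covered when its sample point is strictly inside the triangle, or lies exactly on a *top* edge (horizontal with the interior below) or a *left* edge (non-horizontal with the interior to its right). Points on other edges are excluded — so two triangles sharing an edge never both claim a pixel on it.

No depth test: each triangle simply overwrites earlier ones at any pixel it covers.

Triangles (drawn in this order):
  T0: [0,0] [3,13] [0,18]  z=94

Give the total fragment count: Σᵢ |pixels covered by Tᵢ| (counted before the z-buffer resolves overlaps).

T0:
  2·area = 54
  edge (0, 0)→(3, 13): d=(3,13) right/bottom  bias=-1
  edge (3, 13)→(0, 18): d=(-3,5) right/bottom  bias=-1
  edge (0, 18)→(0, 0): d=(0,-18) top-left  bias=+0
    (0,2)@(1, 5): e=[2,34,18] → X
    (1,2)@(3, 5): e=[-24,24,54] → .
    (0,3)@(1, 7): e=[8,28,18] → X
    (1,3)@(3, 7): e=[-18,18,54] → .
    (0,4)@(1, 9): e=[14,22,18] → X
    (1,4)@(3, 9): e=[-12,12,54] → .
    (0,5)@(1, 11): e=[20,16,18] → X
    (1,5)@(3, 11): e=[-6,6,54] → .
    (0,6)@(1, 13): e=[26,10,18] → X
    (1,6)@(3, 13): e=[0,0,54] → .  [on edge]
    (0,7)@(1, 15): e=[32,4,18] → X
    (1,7)@(3, 15): e=[6,-6,54] → .
  covered (6 px):
    . . . .
    . . . .
    X . . .
    X . . .
    X . . .
    X . . .
    X . . .
    X . . .
    . . . .
    . . . .
    . . . .

Answer: 6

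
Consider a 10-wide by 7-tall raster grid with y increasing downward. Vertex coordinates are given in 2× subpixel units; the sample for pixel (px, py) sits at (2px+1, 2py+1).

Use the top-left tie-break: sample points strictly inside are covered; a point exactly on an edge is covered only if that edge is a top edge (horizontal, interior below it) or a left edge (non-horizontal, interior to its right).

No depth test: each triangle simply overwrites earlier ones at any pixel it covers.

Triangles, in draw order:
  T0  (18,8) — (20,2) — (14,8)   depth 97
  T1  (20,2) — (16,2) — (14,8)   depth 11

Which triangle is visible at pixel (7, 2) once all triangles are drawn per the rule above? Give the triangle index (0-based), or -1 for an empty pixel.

T0:
  2·area = 24  (B↔C swapped to make it positive)
  edge (18, 8)→(14, 8): d=(-4,0) right/bottom  bias=-1
  edge (14, 8)→(20, 2): d=(6,-6) top-left  bias=+0
  edge (20, 2)→(18, 8): d=(-2,6) right/bottom  bias=-1
    (9,1)@(19, 3): e=[20,0,4] → X  [on edge]
    (8,2)@(17, 5): e=[12,0,12] → X  [on edge]
    (9,2)@(19, 5): e=[12,12,0] → .  [on edge]
    (7,3)@(15, 7): e=[4,0,20] → X  [on edge]
    (9,3)@(19, 7): e=[4,24,-4] → .
    (6,4)@(13, 9): e=[-4,0,28] → .  [on edge]
    (7,4)@(15, 9): e=[-4,12,16] → .
    (8,4)@(17, 9): e=[-4,24,4] → .
    (5,5)@(11, 11): e=[-12,0,36] → .  [on edge]
    (8,5)@(17, 11): e=[-12,36,0] → .  [on edge]
    (4,6)@(9, 13): e=[-20,0,44] → .  [on edge]
  covered (4 px):
    . . . . . . . . . .
    . . . . . . . . . X
    . . . . . . . . X .
    . . . . . . . X X .
    . . . . . . . . . .
    . . . . . . . . . .
    . . . . . . . . . .
T1:
  2·area = 24  (B↔C swapped to make it positive)
  edge (20, 2)→(14, 8): d=(-6,6) right/bottom  bias=-1
  edge (14, 8)→(16, 2): d=(2,-6) top-left  bias=+0
  edge (16, 2)→(20, 2): d=(4,0) top-left  bias=+0
    (8,1)@(17, 3): e=[12,8,4] → X
    (9,1)@(19, 3): e=[0,20,4] → .  [on edge]
    (7,2)@(15, 5): e=[12,0,12] → X  [on edge]
    (8,2)@(17, 5): e=[0,12,12] → .  [on edge]
    (7,3)@(15, 7): e=[0,4,20] → .  [on edge]
    (6,4)@(13, 9): e=[0,-4,28] → .  [on edge]
    (5,5)@(11, 11): e=[0,-12,36] → .  [on edge]
    (6,5)@(13, 11): e=[-12,0,36] → .  [on edge]
    (4,6)@(9, 13): e=[0,-20,44] → .  [on edge]
  covered (2 px):
    . . . . . . . . . .
    . . . . . . . . X .
    . . . . . . . X . .
    . . . . . . . . . .
    . . . . . . . . . .
    . . . . . . . . . .
    . . . . . . . . . .

Z-buffer (winner per pixel, '.' = empty):
  . . . . . . . . . .
  . . . . . . . . 1 0
  . . . . . . . 1 0 .
  . . . . . . . 0 0 .
  . . . . . . . . . .
  . . . . . . . . . .
  . . . . . . . . . .

Answer: 1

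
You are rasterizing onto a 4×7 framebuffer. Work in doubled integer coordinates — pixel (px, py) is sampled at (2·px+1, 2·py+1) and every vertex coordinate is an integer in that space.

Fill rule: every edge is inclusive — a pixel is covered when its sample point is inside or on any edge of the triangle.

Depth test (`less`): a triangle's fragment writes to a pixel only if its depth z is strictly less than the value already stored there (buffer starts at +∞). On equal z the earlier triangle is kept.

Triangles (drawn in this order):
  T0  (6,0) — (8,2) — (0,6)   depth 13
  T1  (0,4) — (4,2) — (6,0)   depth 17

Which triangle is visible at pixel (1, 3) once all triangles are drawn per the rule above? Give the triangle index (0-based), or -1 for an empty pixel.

T0:
  2·area = 24
  edge (6, 0)→(8, 2): d=(2,2) inclusive
  edge (8, 2)→(0, 6): d=(-8,4) inclusive
  edge (0, 6)→(6, 0): d=(6,-6) inclusive
    (2,0)@(5, 1): e=[4,20,0] → █  [on edge]
    (3,0)@(7, 1): e=[0,12,12] → █  [on edge]
    (1,1)@(3, 3): e=[12,12,0] → █  [on edge]
    (3,1)@(7, 3): e=[4,-4,24] → ·
    (0,2)@(1, 5): e=[20,4,0] → █  [on edge]
    (1,2)@(3, 5): e=[16,-4,12] → ·
    (2,2)@(5, 5): e=[12,-12,24] → ·
    (0,3)@(1, 7): e=[24,-12,12] → ·
  covered (5 px):
    · · █ █
    · █ █ ·
    █ · · ·
    · · · ·
    · · · ·
    · · · ·
    · · · ·
T1:
  2·area = 4  (B↔C swapped to make it positive)
  edge (0, 4)→(6, 0): d=(6,-4) inclusive
  edge (6, 0)→(4, 2): d=(-2,2) inclusive
  edge (4, 2)→(0, 4): d=(-4,2) inclusive
    (2,0)@(5, 1): e=[2,0,2] → █  [on edge]
    (3,0)@(7, 1): e=[10,-4,-2] → ·
    (1,1)@(3, 3): e=[6,0,-2] → ·  [on edge]
    (2,1)@(5, 3): e=[14,-4,-6] → ·
    (0,2)@(1, 5): e=[10,0,-6] → ·  [on edge]
  covered (1 px):
    · · █ ·
    · · · ·
    · · · ·
    · · · ·
    · · · ·
    · · · ·
    · · · ·

Z-buffer (winner per pixel, '.' = empty):
  . . 0 0
  . 0 0 .
  0 . . .
  . . . .
  . . . .
  . . . .
  . . . .

Final: -1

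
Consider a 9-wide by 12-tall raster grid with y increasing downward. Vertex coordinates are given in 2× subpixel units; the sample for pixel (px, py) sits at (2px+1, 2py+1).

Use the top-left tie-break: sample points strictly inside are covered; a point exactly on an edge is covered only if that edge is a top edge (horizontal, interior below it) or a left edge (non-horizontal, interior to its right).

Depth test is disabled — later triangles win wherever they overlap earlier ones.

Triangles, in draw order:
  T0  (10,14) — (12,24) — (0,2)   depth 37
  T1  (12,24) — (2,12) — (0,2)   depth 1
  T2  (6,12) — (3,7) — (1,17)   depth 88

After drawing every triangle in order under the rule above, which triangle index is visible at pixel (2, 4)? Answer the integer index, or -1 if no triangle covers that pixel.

T0:
  2·area = 76
  edge (10, 14)→(12, 24): d=(2,10) right/bottom  bias=-1
  edge (12, 24)→(0, 2): d=(-12,-22) top-left  bias=+0
  edge (0, 2)→(10, 14): d=(10,12) right/bottom  bias=-1
    (1,3)@(3, 7): e=[56,6,14] → #
    (2,3)@(5, 7): e=[36,50,-10] → ·
    (1,4)@(3, 9): e=[60,-18,34] → ·
    (2,4)@(5, 9): e=[40,26,10] → #
    (3,4)@(7, 9): e=[20,70,-14] → ·
    (4,4)@(9, 9): e=[0,114,-38] → ·  [on edge]
    (2,5)@(5, 11): e=[44,2,30] → #
    (3,5)@(7, 11): e=[24,46,6] → #
    (4,5)@(9, 11): e=[4,90,-18] → ·
    (2,6)@(5, 13): e=[48,-22,50] → ·
    (3,6)@(7, 13): e=[28,22,26] → #
    (4,6)@(9, 13): e=[8,66,2] → #
    (5,9)@(11, 19): e=[0,38,38] → ·  [on edge]
  covered (9 px):
    · · · · · · · · ·
    · · · · · · · · ·
    · · · · · · · · ·
    · # · · · · · · ·
    · · # · · · · · ·
    · · # # · · · · ·
    · · · # # · · · ·
    · · · · # · · · ·
    · · · · # · · · ·
    · · · · · · · · ·
    · · · · · # · · ·
    · · · · · · · · ·
T1:
  2·area = 76
  edge (12, 24)→(2, 12): d=(-10,-12) top-left  bias=+0
  edge (2, 12)→(0, 2): d=(-2,-10) top-left  bias=+0
  edge (0, 2)→(12, 24): d=(12,22) right/bottom  bias=-1
    (0,2)@(1, 5): e=[58,4,14] → #
    (1,2)@(3, 5): e=[82,24,-30] → ·
    (0,3)@(1, 7): e=[38,0,38] → #  [on edge]
    (1,3)@(3, 7): e=[62,20,-6] → ·
    (0,4)@(1, 9): e=[18,-4,62] → ·
    (1,4)@(3, 9): e=[42,16,18] → #
    (2,4)@(5, 9): e=[66,36,-26] → ·
    (1,5)@(3, 11): e=[22,12,42] → #
    (2,5)@(5, 11): e=[46,32,-2] → ·
    (1,6)@(3, 13): e=[2,8,66] → #
    (2,6)@(5, 13): e=[26,28,22] → #
    (3,6)@(7, 13): e=[50,48,-22] → ·
    (1,8)@(3, 17): e=[-38,0,114] → ·  [on edge]
  covered (10 px):
    · · · · · · · · ·
    · · · · · · · · ·
    # · · · · · · · ·
    # · · · · · · · ·
    · # · · · · · · ·
    · # · · · · · · ·
    · # # · · · · · ·
    · · # # · · · · ·
    · · · # · · · · ·
    · · · · # · · · ·
    · · · · · · · · ·
    · · · · · · · · ·
T2:
  2·area = 40  (B↔C swapped to make it positive)
  edge (6, 12)→(1, 17): d=(-5,5) right/bottom  bias=-1
  edge (1, 17)→(3, 7): d=(2,-10) top-left  bias=+0
  edge (3, 7)→(6, 12): d=(3,5) right/bottom  bias=-1
    (8,0)@(17, 1): e=[0,128,-88] → ·  [on edge]
    (7,1)@(15, 3): e=[0,112,-72] → ·  [on edge]
    (6,2)@(13, 5): e=[0,96,-56] → ·  [on edge]
    (1,3)@(3, 7): e=[40,0,0] → ·  [on edge]
    (5,3)@(11, 7): e=[0,80,-40] → ·  [on edge]
    (1,4)@(3, 9): e=[30,4,6] → #
    (2,4)@(5, 9): e=[20,24,-4] → ·
    (4,4)@(9, 9): e=[0,64,-24] → ·  [on edge]
    (1,5)@(3, 11): e=[20,8,12] → #
    (2,5)@(5, 11): e=[10,28,2] → #
    (3,5)@(7, 11): e=[0,48,-8] → ·  [on edge]
    (1,6)@(3, 13): e=[10,12,18] → #
    (2,6)@(5, 13): e=[0,32,8] → ·  [on edge]
    (1,7)@(3, 15): e=[0,16,24] → ·  [on edge]
    (0,8)@(1, 17): e=[0,0,40] → ·  [on edge]
    (4,8)@(9, 17): e=[-40,80,0] → ·  [on edge]
  covered (4 px):
    · · · · · · · · ·
    · · · · · · · · ·
    · · · · · · · · ·
    · · · · · · · · ·
    · # · · · · · · ·
    · # # · · · · · ·
    · # · · · · · · ·
    · · · · · · · · ·
    · · · · · · · · ·
    · · · · · · · · ·
    · · · · · · · · ·
    · · · · · · · · ·

Z-buffer (winner per pixel, '.' = empty):
  . . . . . . . . .
  . . . . . . . . .
  1 . . . . . . . .
  1 0 . . . . . . .
  . 2 0 . . . . . .
  . 2 2 0 . . . . .
  . 2 1 0 0 . . . .
  . . 1 1 0 . . . .
  . . . 1 0 . . . .
  . . . . 1 . . . .
  . . . . . 0 . . .
  . . . . . . . . .

Final: 0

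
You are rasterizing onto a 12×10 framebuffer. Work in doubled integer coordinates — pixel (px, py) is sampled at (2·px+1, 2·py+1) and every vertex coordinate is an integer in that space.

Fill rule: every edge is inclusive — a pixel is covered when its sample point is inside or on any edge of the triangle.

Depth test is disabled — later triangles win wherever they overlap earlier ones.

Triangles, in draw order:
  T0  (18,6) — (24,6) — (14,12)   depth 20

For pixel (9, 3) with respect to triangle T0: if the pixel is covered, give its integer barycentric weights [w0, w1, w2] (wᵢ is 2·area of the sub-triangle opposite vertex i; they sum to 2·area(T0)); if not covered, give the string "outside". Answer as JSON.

T0:
  2·area = 36
  edge (18, 6)→(24, 6): d=(6,0) inclusive
  edge (24, 6)→(14, 12): d=(-10,6) inclusive
  edge (14, 12)→(18, 6): d=(4,-6) inclusive
    (9,3)@(19, 7): e=[6,20,10] → #
    (10,3)@(21, 7): e=[6,8,22] → #
    (11,3)@(23, 7): e=[6,-4,34] → ·
    (8,4)@(17, 9): e=[18,12,6] → #
    (9,4)@(19, 9): e=[18,0,18] → #  [on edge]
    (10,4)@(21, 9): e=[18,-12,30] → ·
    (7,5)@(15, 11): e=[30,4,2] → #
    (8,5)@(17, 11): e=[30,-8,14] → ·
    (9,5)@(19, 11): e=[30,-20,26] → ·
    (7,6)@(15, 13): e=[42,-16,10] → ·
    (4,7)@(9, 15): e=[54,0,-18] → ·  [on edge]
  covered (5 px):
    · · · · · · · · · · · ·
    · · · · · · · · · · · ·
    · · · · · · · · · · · ·
    · · · · · · · · · # # ·
    · · · · · · · · # # · ·
    · · · · · · · # · · · ·
    · · · · · · · · · · · ·
    · · · · · · · · · · · ·
    · · · · · · · · · · · ·
    · · · · · · · · · · · ·

Final: [20,10,6]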